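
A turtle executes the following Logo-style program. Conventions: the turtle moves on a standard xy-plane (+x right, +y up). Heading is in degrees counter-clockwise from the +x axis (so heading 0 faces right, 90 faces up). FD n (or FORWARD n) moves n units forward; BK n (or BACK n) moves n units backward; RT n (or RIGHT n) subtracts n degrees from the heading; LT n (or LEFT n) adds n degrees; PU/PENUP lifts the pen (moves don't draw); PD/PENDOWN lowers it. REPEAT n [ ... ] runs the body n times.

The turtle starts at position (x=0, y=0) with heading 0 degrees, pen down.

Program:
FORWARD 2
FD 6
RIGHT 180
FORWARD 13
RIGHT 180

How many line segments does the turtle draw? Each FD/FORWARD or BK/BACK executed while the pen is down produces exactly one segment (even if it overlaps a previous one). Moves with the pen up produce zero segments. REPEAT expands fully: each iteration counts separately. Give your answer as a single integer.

Answer: 3

Derivation:
Executing turtle program step by step:
Start: pos=(0,0), heading=0, pen down
FD 2: (0,0) -> (2,0) [heading=0, draw]
FD 6: (2,0) -> (8,0) [heading=0, draw]
RT 180: heading 0 -> 180
FD 13: (8,0) -> (-5,0) [heading=180, draw]
RT 180: heading 180 -> 0
Final: pos=(-5,0), heading=0, 3 segment(s) drawn
Segments drawn: 3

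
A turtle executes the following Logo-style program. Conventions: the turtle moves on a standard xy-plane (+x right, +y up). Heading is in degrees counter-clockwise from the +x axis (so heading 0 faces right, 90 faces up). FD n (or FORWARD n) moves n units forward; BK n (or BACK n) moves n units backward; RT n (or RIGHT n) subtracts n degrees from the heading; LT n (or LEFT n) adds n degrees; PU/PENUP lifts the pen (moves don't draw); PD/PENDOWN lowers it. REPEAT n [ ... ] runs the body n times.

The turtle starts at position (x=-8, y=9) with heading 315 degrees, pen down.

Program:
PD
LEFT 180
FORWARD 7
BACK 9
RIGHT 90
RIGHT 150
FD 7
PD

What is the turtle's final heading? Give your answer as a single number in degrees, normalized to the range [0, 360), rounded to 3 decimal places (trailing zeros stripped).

Answer: 255

Derivation:
Executing turtle program step by step:
Start: pos=(-8,9), heading=315, pen down
PD: pen down
LT 180: heading 315 -> 135
FD 7: (-8,9) -> (-12.95,13.95) [heading=135, draw]
BK 9: (-12.95,13.95) -> (-6.586,7.586) [heading=135, draw]
RT 90: heading 135 -> 45
RT 150: heading 45 -> 255
FD 7: (-6.586,7.586) -> (-8.398,0.824) [heading=255, draw]
PD: pen down
Final: pos=(-8.398,0.824), heading=255, 3 segment(s) drawn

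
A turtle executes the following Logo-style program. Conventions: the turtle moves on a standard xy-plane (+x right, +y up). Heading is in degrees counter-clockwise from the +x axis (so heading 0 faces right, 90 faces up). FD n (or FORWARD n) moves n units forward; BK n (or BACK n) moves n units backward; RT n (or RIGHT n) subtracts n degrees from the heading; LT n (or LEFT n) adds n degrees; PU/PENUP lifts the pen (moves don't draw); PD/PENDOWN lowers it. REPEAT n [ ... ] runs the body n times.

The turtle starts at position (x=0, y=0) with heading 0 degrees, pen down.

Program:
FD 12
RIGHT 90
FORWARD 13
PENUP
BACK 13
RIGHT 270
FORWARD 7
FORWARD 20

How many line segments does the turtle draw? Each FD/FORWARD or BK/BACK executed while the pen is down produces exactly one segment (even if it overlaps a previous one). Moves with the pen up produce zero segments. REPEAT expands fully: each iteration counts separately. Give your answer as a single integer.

Executing turtle program step by step:
Start: pos=(0,0), heading=0, pen down
FD 12: (0,0) -> (12,0) [heading=0, draw]
RT 90: heading 0 -> 270
FD 13: (12,0) -> (12,-13) [heading=270, draw]
PU: pen up
BK 13: (12,-13) -> (12,0) [heading=270, move]
RT 270: heading 270 -> 0
FD 7: (12,0) -> (19,0) [heading=0, move]
FD 20: (19,0) -> (39,0) [heading=0, move]
Final: pos=(39,0), heading=0, 2 segment(s) drawn
Segments drawn: 2

Answer: 2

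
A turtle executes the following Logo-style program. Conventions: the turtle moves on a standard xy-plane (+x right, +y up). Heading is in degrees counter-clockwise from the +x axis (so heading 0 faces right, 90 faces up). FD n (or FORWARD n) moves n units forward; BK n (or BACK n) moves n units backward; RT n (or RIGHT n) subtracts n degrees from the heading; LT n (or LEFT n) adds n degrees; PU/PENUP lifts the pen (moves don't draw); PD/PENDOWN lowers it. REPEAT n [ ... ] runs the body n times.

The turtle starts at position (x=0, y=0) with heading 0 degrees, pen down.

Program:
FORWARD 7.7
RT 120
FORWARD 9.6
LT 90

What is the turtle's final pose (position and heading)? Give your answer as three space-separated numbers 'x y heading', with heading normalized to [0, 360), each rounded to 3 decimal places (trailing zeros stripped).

Executing turtle program step by step:
Start: pos=(0,0), heading=0, pen down
FD 7.7: (0,0) -> (7.7,0) [heading=0, draw]
RT 120: heading 0 -> 240
FD 9.6: (7.7,0) -> (2.9,-8.314) [heading=240, draw]
LT 90: heading 240 -> 330
Final: pos=(2.9,-8.314), heading=330, 2 segment(s) drawn

Answer: 2.9 -8.314 330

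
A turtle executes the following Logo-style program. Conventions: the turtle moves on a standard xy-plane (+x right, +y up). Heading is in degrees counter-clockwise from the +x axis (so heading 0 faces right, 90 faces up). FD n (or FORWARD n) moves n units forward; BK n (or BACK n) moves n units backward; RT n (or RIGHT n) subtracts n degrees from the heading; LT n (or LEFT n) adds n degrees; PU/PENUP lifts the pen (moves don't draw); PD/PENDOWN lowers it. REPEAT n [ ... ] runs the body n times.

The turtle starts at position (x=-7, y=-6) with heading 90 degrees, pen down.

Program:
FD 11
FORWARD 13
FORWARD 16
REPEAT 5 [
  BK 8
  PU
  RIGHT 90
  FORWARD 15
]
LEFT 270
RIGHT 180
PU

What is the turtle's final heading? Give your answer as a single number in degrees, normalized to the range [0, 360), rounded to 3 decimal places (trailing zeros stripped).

Executing turtle program step by step:
Start: pos=(-7,-6), heading=90, pen down
FD 11: (-7,-6) -> (-7,5) [heading=90, draw]
FD 13: (-7,5) -> (-7,18) [heading=90, draw]
FD 16: (-7,18) -> (-7,34) [heading=90, draw]
REPEAT 5 [
  -- iteration 1/5 --
  BK 8: (-7,34) -> (-7,26) [heading=90, draw]
  PU: pen up
  RT 90: heading 90 -> 0
  FD 15: (-7,26) -> (8,26) [heading=0, move]
  -- iteration 2/5 --
  BK 8: (8,26) -> (0,26) [heading=0, move]
  PU: pen up
  RT 90: heading 0 -> 270
  FD 15: (0,26) -> (0,11) [heading=270, move]
  -- iteration 3/5 --
  BK 8: (0,11) -> (0,19) [heading=270, move]
  PU: pen up
  RT 90: heading 270 -> 180
  FD 15: (0,19) -> (-15,19) [heading=180, move]
  -- iteration 4/5 --
  BK 8: (-15,19) -> (-7,19) [heading=180, move]
  PU: pen up
  RT 90: heading 180 -> 90
  FD 15: (-7,19) -> (-7,34) [heading=90, move]
  -- iteration 5/5 --
  BK 8: (-7,34) -> (-7,26) [heading=90, move]
  PU: pen up
  RT 90: heading 90 -> 0
  FD 15: (-7,26) -> (8,26) [heading=0, move]
]
LT 270: heading 0 -> 270
RT 180: heading 270 -> 90
PU: pen up
Final: pos=(8,26), heading=90, 4 segment(s) drawn

Answer: 90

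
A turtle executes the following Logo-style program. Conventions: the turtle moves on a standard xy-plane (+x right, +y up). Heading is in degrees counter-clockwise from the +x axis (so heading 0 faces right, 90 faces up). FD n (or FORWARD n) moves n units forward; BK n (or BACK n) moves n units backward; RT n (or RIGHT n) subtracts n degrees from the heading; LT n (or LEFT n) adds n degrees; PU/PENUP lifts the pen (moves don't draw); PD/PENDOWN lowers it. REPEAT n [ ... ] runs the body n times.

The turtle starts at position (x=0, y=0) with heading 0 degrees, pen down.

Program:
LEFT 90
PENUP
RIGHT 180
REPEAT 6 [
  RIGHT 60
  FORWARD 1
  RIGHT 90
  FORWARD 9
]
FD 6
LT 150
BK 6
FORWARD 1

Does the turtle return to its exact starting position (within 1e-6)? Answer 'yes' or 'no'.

Executing turtle program step by step:
Start: pos=(0,0), heading=0, pen down
LT 90: heading 0 -> 90
PU: pen up
RT 180: heading 90 -> 270
REPEAT 6 [
  -- iteration 1/6 --
  RT 60: heading 270 -> 210
  FD 1: (0,0) -> (-0.866,-0.5) [heading=210, move]
  RT 90: heading 210 -> 120
  FD 9: (-0.866,-0.5) -> (-5.366,7.294) [heading=120, move]
  -- iteration 2/6 --
  RT 60: heading 120 -> 60
  FD 1: (-5.366,7.294) -> (-4.866,8.16) [heading=60, move]
  RT 90: heading 60 -> 330
  FD 9: (-4.866,8.16) -> (2.928,3.66) [heading=330, move]
  -- iteration 3/6 --
  RT 60: heading 330 -> 270
  FD 1: (2.928,3.66) -> (2.928,2.66) [heading=270, move]
  RT 90: heading 270 -> 180
  FD 9: (2.928,2.66) -> (-6.072,2.66) [heading=180, move]
  -- iteration 4/6 --
  RT 60: heading 180 -> 120
  FD 1: (-6.072,2.66) -> (-6.572,3.526) [heading=120, move]
  RT 90: heading 120 -> 30
  FD 9: (-6.572,3.526) -> (1.222,8.026) [heading=30, move]
  -- iteration 5/6 --
  RT 60: heading 30 -> 330
  FD 1: (1.222,8.026) -> (2.088,7.526) [heading=330, move]
  RT 90: heading 330 -> 240
  FD 9: (2.088,7.526) -> (-2.412,-0.268) [heading=240, move]
  -- iteration 6/6 --
  RT 60: heading 240 -> 180
  FD 1: (-2.412,-0.268) -> (-3.412,-0.268) [heading=180, move]
  RT 90: heading 180 -> 90
  FD 9: (-3.412,-0.268) -> (-3.412,8.732) [heading=90, move]
]
FD 6: (-3.412,8.732) -> (-3.412,14.732) [heading=90, move]
LT 150: heading 90 -> 240
BK 6: (-3.412,14.732) -> (-0.412,19.928) [heading=240, move]
FD 1: (-0.412,19.928) -> (-0.912,19.062) [heading=240, move]
Final: pos=(-0.912,19.062), heading=240, 0 segment(s) drawn

Start position: (0, 0)
Final position: (-0.912, 19.062)
Distance = 19.084; >= 1e-6 -> NOT closed

Answer: no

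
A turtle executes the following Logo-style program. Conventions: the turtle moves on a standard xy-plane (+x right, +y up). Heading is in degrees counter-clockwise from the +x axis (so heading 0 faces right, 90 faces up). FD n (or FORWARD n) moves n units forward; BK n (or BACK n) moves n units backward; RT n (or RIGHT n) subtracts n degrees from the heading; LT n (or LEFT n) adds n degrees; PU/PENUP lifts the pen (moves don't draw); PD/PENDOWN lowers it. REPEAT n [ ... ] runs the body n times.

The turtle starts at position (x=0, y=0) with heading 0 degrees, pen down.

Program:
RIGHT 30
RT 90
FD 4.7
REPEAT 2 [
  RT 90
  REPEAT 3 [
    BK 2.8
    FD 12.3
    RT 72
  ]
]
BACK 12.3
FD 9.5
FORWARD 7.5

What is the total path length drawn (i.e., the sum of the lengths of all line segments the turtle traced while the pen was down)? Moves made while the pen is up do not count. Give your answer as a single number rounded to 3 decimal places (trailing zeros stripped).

Answer: 124.6

Derivation:
Executing turtle program step by step:
Start: pos=(0,0), heading=0, pen down
RT 30: heading 0 -> 330
RT 90: heading 330 -> 240
FD 4.7: (0,0) -> (-2.35,-4.07) [heading=240, draw]
REPEAT 2 [
  -- iteration 1/2 --
  RT 90: heading 240 -> 150
  REPEAT 3 [
    -- iteration 1/3 --
    BK 2.8: (-2.35,-4.07) -> (0.075,-5.47) [heading=150, draw]
    FD 12.3: (0.075,-5.47) -> (-10.577,0.68) [heading=150, draw]
    RT 72: heading 150 -> 78
    -- iteration 2/3 --
    BK 2.8: (-10.577,0.68) -> (-11.159,-2.059) [heading=78, draw]
    FD 12.3: (-11.159,-2.059) -> (-8.602,9.972) [heading=78, draw]
    RT 72: heading 78 -> 6
    -- iteration 3/3 --
    BK 2.8: (-8.602,9.972) -> (-11.387,9.679) [heading=6, draw]
    FD 12.3: (-11.387,9.679) -> (0.846,10.965) [heading=6, draw]
    RT 72: heading 6 -> 294
  ]
  -- iteration 2/2 --
  RT 90: heading 294 -> 204
  REPEAT 3 [
    -- iteration 1/3 --
    BK 2.8: (0.846,10.965) -> (3.404,12.104) [heading=204, draw]
    FD 12.3: (3.404,12.104) -> (-7.833,7.101) [heading=204, draw]
    RT 72: heading 204 -> 132
    -- iteration 2/3 --
    BK 2.8: (-7.833,7.101) -> (-5.959,5.02) [heading=132, draw]
    FD 12.3: (-5.959,5.02) -> (-14.19,14.161) [heading=132, draw]
    RT 72: heading 132 -> 60
    -- iteration 3/3 --
    BK 2.8: (-14.19,14.161) -> (-15.59,11.736) [heading=60, draw]
    FD 12.3: (-15.59,11.736) -> (-9.44,22.388) [heading=60, draw]
    RT 72: heading 60 -> 348
  ]
]
BK 12.3: (-9.44,22.388) -> (-21.471,24.946) [heading=348, draw]
FD 9.5: (-21.471,24.946) -> (-12.178,22.97) [heading=348, draw]
FD 7.5: (-12.178,22.97) -> (-4.842,21.411) [heading=348, draw]
Final: pos=(-4.842,21.411), heading=348, 16 segment(s) drawn

Segment lengths:
  seg 1: (0,0) -> (-2.35,-4.07), length = 4.7
  seg 2: (-2.35,-4.07) -> (0.075,-5.47), length = 2.8
  seg 3: (0.075,-5.47) -> (-10.577,0.68), length = 12.3
  seg 4: (-10.577,0.68) -> (-11.159,-2.059), length = 2.8
  seg 5: (-11.159,-2.059) -> (-8.602,9.972), length = 12.3
  seg 6: (-8.602,9.972) -> (-11.387,9.679), length = 2.8
  seg 7: (-11.387,9.679) -> (0.846,10.965), length = 12.3
  seg 8: (0.846,10.965) -> (3.404,12.104), length = 2.8
  seg 9: (3.404,12.104) -> (-7.833,7.101), length = 12.3
  seg 10: (-7.833,7.101) -> (-5.959,5.02), length = 2.8
  seg 11: (-5.959,5.02) -> (-14.19,14.161), length = 12.3
  seg 12: (-14.19,14.161) -> (-15.59,11.736), length = 2.8
  seg 13: (-15.59,11.736) -> (-9.44,22.388), length = 12.3
  seg 14: (-9.44,22.388) -> (-21.471,24.946), length = 12.3
  seg 15: (-21.471,24.946) -> (-12.178,22.97), length = 9.5
  seg 16: (-12.178,22.97) -> (-4.842,21.411), length = 7.5
Total = 124.6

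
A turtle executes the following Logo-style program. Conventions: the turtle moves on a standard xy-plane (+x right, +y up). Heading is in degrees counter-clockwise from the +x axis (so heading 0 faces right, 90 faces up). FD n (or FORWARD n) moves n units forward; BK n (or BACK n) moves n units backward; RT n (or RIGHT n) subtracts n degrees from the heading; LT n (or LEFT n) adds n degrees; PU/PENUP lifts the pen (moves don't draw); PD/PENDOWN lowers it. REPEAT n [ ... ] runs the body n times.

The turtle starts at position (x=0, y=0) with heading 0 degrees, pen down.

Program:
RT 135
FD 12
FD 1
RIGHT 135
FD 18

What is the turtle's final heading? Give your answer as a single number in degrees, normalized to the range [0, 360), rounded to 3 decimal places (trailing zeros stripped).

Answer: 90

Derivation:
Executing turtle program step by step:
Start: pos=(0,0), heading=0, pen down
RT 135: heading 0 -> 225
FD 12: (0,0) -> (-8.485,-8.485) [heading=225, draw]
FD 1: (-8.485,-8.485) -> (-9.192,-9.192) [heading=225, draw]
RT 135: heading 225 -> 90
FD 18: (-9.192,-9.192) -> (-9.192,8.808) [heading=90, draw]
Final: pos=(-9.192,8.808), heading=90, 3 segment(s) drawn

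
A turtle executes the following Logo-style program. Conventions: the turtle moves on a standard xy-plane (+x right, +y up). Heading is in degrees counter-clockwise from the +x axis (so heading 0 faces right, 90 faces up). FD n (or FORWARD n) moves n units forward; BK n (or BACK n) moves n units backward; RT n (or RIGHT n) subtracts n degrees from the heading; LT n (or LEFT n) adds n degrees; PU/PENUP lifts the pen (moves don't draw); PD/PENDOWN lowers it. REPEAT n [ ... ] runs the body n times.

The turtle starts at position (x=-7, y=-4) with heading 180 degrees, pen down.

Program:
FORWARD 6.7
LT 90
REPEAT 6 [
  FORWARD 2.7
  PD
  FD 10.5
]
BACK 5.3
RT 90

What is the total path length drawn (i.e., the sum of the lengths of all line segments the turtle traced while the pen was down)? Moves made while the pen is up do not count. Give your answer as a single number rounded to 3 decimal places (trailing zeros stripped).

Answer: 91.2

Derivation:
Executing turtle program step by step:
Start: pos=(-7,-4), heading=180, pen down
FD 6.7: (-7,-4) -> (-13.7,-4) [heading=180, draw]
LT 90: heading 180 -> 270
REPEAT 6 [
  -- iteration 1/6 --
  FD 2.7: (-13.7,-4) -> (-13.7,-6.7) [heading=270, draw]
  PD: pen down
  FD 10.5: (-13.7,-6.7) -> (-13.7,-17.2) [heading=270, draw]
  -- iteration 2/6 --
  FD 2.7: (-13.7,-17.2) -> (-13.7,-19.9) [heading=270, draw]
  PD: pen down
  FD 10.5: (-13.7,-19.9) -> (-13.7,-30.4) [heading=270, draw]
  -- iteration 3/6 --
  FD 2.7: (-13.7,-30.4) -> (-13.7,-33.1) [heading=270, draw]
  PD: pen down
  FD 10.5: (-13.7,-33.1) -> (-13.7,-43.6) [heading=270, draw]
  -- iteration 4/6 --
  FD 2.7: (-13.7,-43.6) -> (-13.7,-46.3) [heading=270, draw]
  PD: pen down
  FD 10.5: (-13.7,-46.3) -> (-13.7,-56.8) [heading=270, draw]
  -- iteration 5/6 --
  FD 2.7: (-13.7,-56.8) -> (-13.7,-59.5) [heading=270, draw]
  PD: pen down
  FD 10.5: (-13.7,-59.5) -> (-13.7,-70) [heading=270, draw]
  -- iteration 6/6 --
  FD 2.7: (-13.7,-70) -> (-13.7,-72.7) [heading=270, draw]
  PD: pen down
  FD 10.5: (-13.7,-72.7) -> (-13.7,-83.2) [heading=270, draw]
]
BK 5.3: (-13.7,-83.2) -> (-13.7,-77.9) [heading=270, draw]
RT 90: heading 270 -> 180
Final: pos=(-13.7,-77.9), heading=180, 14 segment(s) drawn

Segment lengths:
  seg 1: (-7,-4) -> (-13.7,-4), length = 6.7
  seg 2: (-13.7,-4) -> (-13.7,-6.7), length = 2.7
  seg 3: (-13.7,-6.7) -> (-13.7,-17.2), length = 10.5
  seg 4: (-13.7,-17.2) -> (-13.7,-19.9), length = 2.7
  seg 5: (-13.7,-19.9) -> (-13.7,-30.4), length = 10.5
  seg 6: (-13.7,-30.4) -> (-13.7,-33.1), length = 2.7
  seg 7: (-13.7,-33.1) -> (-13.7,-43.6), length = 10.5
  seg 8: (-13.7,-43.6) -> (-13.7,-46.3), length = 2.7
  seg 9: (-13.7,-46.3) -> (-13.7,-56.8), length = 10.5
  seg 10: (-13.7,-56.8) -> (-13.7,-59.5), length = 2.7
  seg 11: (-13.7,-59.5) -> (-13.7,-70), length = 10.5
  seg 12: (-13.7,-70) -> (-13.7,-72.7), length = 2.7
  seg 13: (-13.7,-72.7) -> (-13.7,-83.2), length = 10.5
  seg 14: (-13.7,-83.2) -> (-13.7,-77.9), length = 5.3
Total = 91.2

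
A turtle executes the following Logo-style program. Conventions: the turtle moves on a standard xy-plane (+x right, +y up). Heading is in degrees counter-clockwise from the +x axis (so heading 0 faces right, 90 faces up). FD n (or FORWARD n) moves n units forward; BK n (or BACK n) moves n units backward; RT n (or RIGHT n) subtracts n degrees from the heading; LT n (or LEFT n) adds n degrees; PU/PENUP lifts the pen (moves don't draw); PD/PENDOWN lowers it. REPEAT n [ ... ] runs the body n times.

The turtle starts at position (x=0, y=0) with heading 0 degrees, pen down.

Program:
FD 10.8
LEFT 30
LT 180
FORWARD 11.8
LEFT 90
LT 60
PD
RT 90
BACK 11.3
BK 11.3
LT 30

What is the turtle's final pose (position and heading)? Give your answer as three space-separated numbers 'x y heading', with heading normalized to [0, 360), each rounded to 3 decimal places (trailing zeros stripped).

Answer: 0.581 16.7 300

Derivation:
Executing turtle program step by step:
Start: pos=(0,0), heading=0, pen down
FD 10.8: (0,0) -> (10.8,0) [heading=0, draw]
LT 30: heading 0 -> 30
LT 180: heading 30 -> 210
FD 11.8: (10.8,0) -> (0.581,-5.9) [heading=210, draw]
LT 90: heading 210 -> 300
LT 60: heading 300 -> 0
PD: pen down
RT 90: heading 0 -> 270
BK 11.3: (0.581,-5.9) -> (0.581,5.4) [heading=270, draw]
BK 11.3: (0.581,5.4) -> (0.581,16.7) [heading=270, draw]
LT 30: heading 270 -> 300
Final: pos=(0.581,16.7), heading=300, 4 segment(s) drawn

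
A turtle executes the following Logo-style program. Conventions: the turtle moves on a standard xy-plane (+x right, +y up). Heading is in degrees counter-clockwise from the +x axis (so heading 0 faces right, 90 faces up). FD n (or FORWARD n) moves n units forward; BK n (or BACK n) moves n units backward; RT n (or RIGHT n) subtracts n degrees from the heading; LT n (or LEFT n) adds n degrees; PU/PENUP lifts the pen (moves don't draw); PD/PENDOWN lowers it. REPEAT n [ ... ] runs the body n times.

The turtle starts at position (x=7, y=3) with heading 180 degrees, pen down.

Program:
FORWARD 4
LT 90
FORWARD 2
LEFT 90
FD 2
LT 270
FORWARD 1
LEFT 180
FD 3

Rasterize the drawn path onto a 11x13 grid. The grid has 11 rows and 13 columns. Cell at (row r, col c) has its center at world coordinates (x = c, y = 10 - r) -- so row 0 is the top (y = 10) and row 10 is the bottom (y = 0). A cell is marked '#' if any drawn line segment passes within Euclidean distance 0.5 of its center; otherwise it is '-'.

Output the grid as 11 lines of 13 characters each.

Answer: -------------
-------------
-------------
-------------
-------------
-------------
-------------
---#####-----
---#-#-------
---###-------
-----#-------

Derivation:
Segment 0: (7,3) -> (3,3)
Segment 1: (3,3) -> (3,1)
Segment 2: (3,1) -> (5,1)
Segment 3: (5,1) -> (5,0)
Segment 4: (5,0) -> (5,3)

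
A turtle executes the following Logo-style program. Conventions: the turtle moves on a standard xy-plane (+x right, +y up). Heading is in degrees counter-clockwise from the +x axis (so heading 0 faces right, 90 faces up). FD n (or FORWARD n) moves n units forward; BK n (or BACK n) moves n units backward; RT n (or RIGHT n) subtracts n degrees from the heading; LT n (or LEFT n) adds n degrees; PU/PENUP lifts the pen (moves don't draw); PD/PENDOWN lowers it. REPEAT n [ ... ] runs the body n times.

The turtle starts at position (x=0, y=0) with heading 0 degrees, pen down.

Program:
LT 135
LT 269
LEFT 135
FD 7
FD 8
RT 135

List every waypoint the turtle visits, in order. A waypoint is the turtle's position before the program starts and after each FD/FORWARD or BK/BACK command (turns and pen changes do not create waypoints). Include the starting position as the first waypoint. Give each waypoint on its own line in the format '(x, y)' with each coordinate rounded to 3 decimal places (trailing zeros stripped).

Executing turtle program step by step:
Start: pos=(0,0), heading=0, pen down
LT 135: heading 0 -> 135
LT 269: heading 135 -> 44
LT 135: heading 44 -> 179
FD 7: (0,0) -> (-6.999,0.122) [heading=179, draw]
FD 8: (-6.999,0.122) -> (-14.998,0.262) [heading=179, draw]
RT 135: heading 179 -> 44
Final: pos=(-14.998,0.262), heading=44, 2 segment(s) drawn
Waypoints (3 total):
(0, 0)
(-6.999, 0.122)
(-14.998, 0.262)

Answer: (0, 0)
(-6.999, 0.122)
(-14.998, 0.262)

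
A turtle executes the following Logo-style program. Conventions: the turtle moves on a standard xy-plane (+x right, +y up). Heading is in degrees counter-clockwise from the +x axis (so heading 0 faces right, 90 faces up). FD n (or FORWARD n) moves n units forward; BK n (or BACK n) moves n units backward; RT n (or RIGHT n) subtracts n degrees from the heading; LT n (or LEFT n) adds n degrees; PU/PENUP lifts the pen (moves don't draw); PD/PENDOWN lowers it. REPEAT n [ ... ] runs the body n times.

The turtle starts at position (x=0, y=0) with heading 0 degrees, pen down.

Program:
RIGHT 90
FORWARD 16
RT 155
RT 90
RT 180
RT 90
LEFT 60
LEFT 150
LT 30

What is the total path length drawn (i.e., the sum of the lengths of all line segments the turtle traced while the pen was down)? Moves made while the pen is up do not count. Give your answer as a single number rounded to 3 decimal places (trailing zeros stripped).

Executing turtle program step by step:
Start: pos=(0,0), heading=0, pen down
RT 90: heading 0 -> 270
FD 16: (0,0) -> (0,-16) [heading=270, draw]
RT 155: heading 270 -> 115
RT 90: heading 115 -> 25
RT 180: heading 25 -> 205
RT 90: heading 205 -> 115
LT 60: heading 115 -> 175
LT 150: heading 175 -> 325
LT 30: heading 325 -> 355
Final: pos=(0,-16), heading=355, 1 segment(s) drawn

Segment lengths:
  seg 1: (0,0) -> (0,-16), length = 16
Total = 16

Answer: 16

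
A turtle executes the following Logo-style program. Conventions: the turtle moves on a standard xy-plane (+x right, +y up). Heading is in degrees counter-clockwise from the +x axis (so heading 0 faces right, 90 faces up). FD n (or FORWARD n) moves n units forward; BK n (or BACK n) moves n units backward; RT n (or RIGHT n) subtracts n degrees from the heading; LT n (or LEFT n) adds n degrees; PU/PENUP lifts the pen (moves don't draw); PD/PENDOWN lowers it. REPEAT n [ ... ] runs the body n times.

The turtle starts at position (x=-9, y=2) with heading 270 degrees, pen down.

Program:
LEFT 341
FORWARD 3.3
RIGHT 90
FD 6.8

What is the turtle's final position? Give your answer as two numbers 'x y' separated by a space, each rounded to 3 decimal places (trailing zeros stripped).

Executing turtle program step by step:
Start: pos=(-9,2), heading=270, pen down
LT 341: heading 270 -> 251
FD 3.3: (-9,2) -> (-10.074,-1.12) [heading=251, draw]
RT 90: heading 251 -> 161
FD 6.8: (-10.074,-1.12) -> (-16.504,1.094) [heading=161, draw]
Final: pos=(-16.504,1.094), heading=161, 2 segment(s) drawn

Answer: -16.504 1.094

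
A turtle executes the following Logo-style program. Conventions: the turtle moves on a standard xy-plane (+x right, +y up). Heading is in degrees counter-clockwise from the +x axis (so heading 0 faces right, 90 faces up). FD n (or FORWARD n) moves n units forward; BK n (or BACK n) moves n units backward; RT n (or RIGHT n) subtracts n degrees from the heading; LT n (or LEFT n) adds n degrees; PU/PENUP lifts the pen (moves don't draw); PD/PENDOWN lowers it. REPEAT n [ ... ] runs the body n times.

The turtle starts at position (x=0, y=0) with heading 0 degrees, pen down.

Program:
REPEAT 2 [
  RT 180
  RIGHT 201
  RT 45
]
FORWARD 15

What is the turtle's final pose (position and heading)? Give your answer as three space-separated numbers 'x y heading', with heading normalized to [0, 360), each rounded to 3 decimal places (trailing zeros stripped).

Executing turtle program step by step:
Start: pos=(0,0), heading=0, pen down
REPEAT 2 [
  -- iteration 1/2 --
  RT 180: heading 0 -> 180
  RT 201: heading 180 -> 339
  RT 45: heading 339 -> 294
  -- iteration 2/2 --
  RT 180: heading 294 -> 114
  RT 201: heading 114 -> 273
  RT 45: heading 273 -> 228
]
FD 15: (0,0) -> (-10.037,-11.147) [heading=228, draw]
Final: pos=(-10.037,-11.147), heading=228, 1 segment(s) drawn

Answer: -10.037 -11.147 228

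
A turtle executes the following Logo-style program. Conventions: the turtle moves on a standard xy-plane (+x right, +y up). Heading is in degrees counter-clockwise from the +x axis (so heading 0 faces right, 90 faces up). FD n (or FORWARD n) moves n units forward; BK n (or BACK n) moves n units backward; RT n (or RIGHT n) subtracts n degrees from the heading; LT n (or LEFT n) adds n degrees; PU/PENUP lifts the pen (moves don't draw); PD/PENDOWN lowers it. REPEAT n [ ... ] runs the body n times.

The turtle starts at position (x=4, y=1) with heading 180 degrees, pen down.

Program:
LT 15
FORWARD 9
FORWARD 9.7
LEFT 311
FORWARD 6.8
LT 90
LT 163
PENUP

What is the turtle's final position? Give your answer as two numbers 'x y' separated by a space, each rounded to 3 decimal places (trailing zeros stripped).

Executing turtle program step by step:
Start: pos=(4,1), heading=180, pen down
LT 15: heading 180 -> 195
FD 9: (4,1) -> (-4.693,-1.329) [heading=195, draw]
FD 9.7: (-4.693,-1.329) -> (-14.063,-3.84) [heading=195, draw]
LT 311: heading 195 -> 146
FD 6.8: (-14.063,-3.84) -> (-19.7,-0.037) [heading=146, draw]
LT 90: heading 146 -> 236
LT 163: heading 236 -> 39
PU: pen up
Final: pos=(-19.7,-0.037), heading=39, 3 segment(s) drawn

Answer: -19.7 -0.037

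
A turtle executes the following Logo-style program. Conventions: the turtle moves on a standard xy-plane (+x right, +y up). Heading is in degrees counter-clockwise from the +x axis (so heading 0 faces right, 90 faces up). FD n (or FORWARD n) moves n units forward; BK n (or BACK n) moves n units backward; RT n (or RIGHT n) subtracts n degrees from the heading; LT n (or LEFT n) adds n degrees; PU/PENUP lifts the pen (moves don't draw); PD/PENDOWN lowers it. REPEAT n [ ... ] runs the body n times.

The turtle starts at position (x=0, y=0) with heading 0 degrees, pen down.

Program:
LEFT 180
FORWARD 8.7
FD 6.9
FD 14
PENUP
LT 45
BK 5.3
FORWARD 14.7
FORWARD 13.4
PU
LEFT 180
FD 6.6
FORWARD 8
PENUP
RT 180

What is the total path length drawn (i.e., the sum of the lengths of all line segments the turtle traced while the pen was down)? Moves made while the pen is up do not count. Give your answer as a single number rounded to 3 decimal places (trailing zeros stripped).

Answer: 29.6

Derivation:
Executing turtle program step by step:
Start: pos=(0,0), heading=0, pen down
LT 180: heading 0 -> 180
FD 8.7: (0,0) -> (-8.7,0) [heading=180, draw]
FD 6.9: (-8.7,0) -> (-15.6,0) [heading=180, draw]
FD 14: (-15.6,0) -> (-29.6,0) [heading=180, draw]
PU: pen up
LT 45: heading 180 -> 225
BK 5.3: (-29.6,0) -> (-25.852,3.748) [heading=225, move]
FD 14.7: (-25.852,3.748) -> (-36.247,-6.647) [heading=225, move]
FD 13.4: (-36.247,-6.647) -> (-45.722,-16.122) [heading=225, move]
PU: pen up
LT 180: heading 225 -> 45
FD 6.6: (-45.722,-16.122) -> (-41.055,-11.455) [heading=45, move]
FD 8: (-41.055,-11.455) -> (-35.398,-5.798) [heading=45, move]
PU: pen up
RT 180: heading 45 -> 225
Final: pos=(-35.398,-5.798), heading=225, 3 segment(s) drawn

Segment lengths:
  seg 1: (0,0) -> (-8.7,0), length = 8.7
  seg 2: (-8.7,0) -> (-15.6,0), length = 6.9
  seg 3: (-15.6,0) -> (-29.6,0), length = 14
Total = 29.6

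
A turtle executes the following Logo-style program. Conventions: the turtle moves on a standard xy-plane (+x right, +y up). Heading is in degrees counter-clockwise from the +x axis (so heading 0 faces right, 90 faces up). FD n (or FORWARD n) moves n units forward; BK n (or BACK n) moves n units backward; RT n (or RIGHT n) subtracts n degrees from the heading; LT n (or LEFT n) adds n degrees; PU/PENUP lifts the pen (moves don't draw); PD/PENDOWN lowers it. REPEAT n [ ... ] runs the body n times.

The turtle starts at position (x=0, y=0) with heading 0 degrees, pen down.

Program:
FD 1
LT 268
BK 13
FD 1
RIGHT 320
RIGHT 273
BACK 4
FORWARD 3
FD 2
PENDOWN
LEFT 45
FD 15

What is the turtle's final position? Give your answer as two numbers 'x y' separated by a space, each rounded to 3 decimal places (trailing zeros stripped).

Answer: 4.843 27.338

Derivation:
Executing turtle program step by step:
Start: pos=(0,0), heading=0, pen down
FD 1: (0,0) -> (1,0) [heading=0, draw]
LT 268: heading 0 -> 268
BK 13: (1,0) -> (1.454,12.992) [heading=268, draw]
FD 1: (1.454,12.992) -> (1.419,11.993) [heading=268, draw]
RT 320: heading 268 -> 308
RT 273: heading 308 -> 35
BK 4: (1.419,11.993) -> (-1.858,9.698) [heading=35, draw]
FD 3: (-1.858,9.698) -> (0.6,11.419) [heading=35, draw]
FD 2: (0.6,11.419) -> (2.238,12.566) [heading=35, draw]
PD: pen down
LT 45: heading 35 -> 80
FD 15: (2.238,12.566) -> (4.843,27.338) [heading=80, draw]
Final: pos=(4.843,27.338), heading=80, 7 segment(s) drawn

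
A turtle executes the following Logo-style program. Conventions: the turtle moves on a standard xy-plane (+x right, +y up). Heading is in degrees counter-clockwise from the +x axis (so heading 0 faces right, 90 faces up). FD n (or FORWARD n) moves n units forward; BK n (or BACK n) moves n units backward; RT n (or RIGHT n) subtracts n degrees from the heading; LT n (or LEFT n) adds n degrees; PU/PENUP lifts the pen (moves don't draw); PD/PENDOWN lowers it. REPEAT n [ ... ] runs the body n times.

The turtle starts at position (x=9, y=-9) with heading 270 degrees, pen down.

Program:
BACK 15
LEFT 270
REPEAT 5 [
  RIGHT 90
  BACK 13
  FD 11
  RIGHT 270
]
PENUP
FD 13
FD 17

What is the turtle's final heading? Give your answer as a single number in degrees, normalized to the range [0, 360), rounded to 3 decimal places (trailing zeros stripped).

Executing turtle program step by step:
Start: pos=(9,-9), heading=270, pen down
BK 15: (9,-9) -> (9,6) [heading=270, draw]
LT 270: heading 270 -> 180
REPEAT 5 [
  -- iteration 1/5 --
  RT 90: heading 180 -> 90
  BK 13: (9,6) -> (9,-7) [heading=90, draw]
  FD 11: (9,-7) -> (9,4) [heading=90, draw]
  RT 270: heading 90 -> 180
  -- iteration 2/5 --
  RT 90: heading 180 -> 90
  BK 13: (9,4) -> (9,-9) [heading=90, draw]
  FD 11: (9,-9) -> (9,2) [heading=90, draw]
  RT 270: heading 90 -> 180
  -- iteration 3/5 --
  RT 90: heading 180 -> 90
  BK 13: (9,2) -> (9,-11) [heading=90, draw]
  FD 11: (9,-11) -> (9,0) [heading=90, draw]
  RT 270: heading 90 -> 180
  -- iteration 4/5 --
  RT 90: heading 180 -> 90
  BK 13: (9,0) -> (9,-13) [heading=90, draw]
  FD 11: (9,-13) -> (9,-2) [heading=90, draw]
  RT 270: heading 90 -> 180
  -- iteration 5/5 --
  RT 90: heading 180 -> 90
  BK 13: (9,-2) -> (9,-15) [heading=90, draw]
  FD 11: (9,-15) -> (9,-4) [heading=90, draw]
  RT 270: heading 90 -> 180
]
PU: pen up
FD 13: (9,-4) -> (-4,-4) [heading=180, move]
FD 17: (-4,-4) -> (-21,-4) [heading=180, move]
Final: pos=(-21,-4), heading=180, 11 segment(s) drawn

Answer: 180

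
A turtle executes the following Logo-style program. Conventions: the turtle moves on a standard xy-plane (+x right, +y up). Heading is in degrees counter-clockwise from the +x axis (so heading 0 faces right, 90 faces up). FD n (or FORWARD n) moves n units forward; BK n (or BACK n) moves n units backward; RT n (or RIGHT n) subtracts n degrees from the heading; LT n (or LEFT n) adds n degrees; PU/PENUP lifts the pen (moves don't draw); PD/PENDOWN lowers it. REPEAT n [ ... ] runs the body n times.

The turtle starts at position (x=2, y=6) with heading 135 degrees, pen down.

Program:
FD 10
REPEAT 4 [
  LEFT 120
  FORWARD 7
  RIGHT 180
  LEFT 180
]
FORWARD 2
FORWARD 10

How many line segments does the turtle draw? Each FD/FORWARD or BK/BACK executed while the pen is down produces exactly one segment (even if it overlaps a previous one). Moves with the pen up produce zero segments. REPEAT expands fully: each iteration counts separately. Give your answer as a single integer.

Answer: 7

Derivation:
Executing turtle program step by step:
Start: pos=(2,6), heading=135, pen down
FD 10: (2,6) -> (-5.071,13.071) [heading=135, draw]
REPEAT 4 [
  -- iteration 1/4 --
  LT 120: heading 135 -> 255
  FD 7: (-5.071,13.071) -> (-6.883,6.31) [heading=255, draw]
  RT 180: heading 255 -> 75
  LT 180: heading 75 -> 255
  -- iteration 2/4 --
  LT 120: heading 255 -> 15
  FD 7: (-6.883,6.31) -> (-0.121,8.121) [heading=15, draw]
  RT 180: heading 15 -> 195
  LT 180: heading 195 -> 15
  -- iteration 3/4 --
  LT 120: heading 15 -> 135
  FD 7: (-0.121,8.121) -> (-5.071,13.071) [heading=135, draw]
  RT 180: heading 135 -> 315
  LT 180: heading 315 -> 135
  -- iteration 4/4 --
  LT 120: heading 135 -> 255
  FD 7: (-5.071,13.071) -> (-6.883,6.31) [heading=255, draw]
  RT 180: heading 255 -> 75
  LT 180: heading 75 -> 255
]
FD 2: (-6.883,6.31) -> (-7.4,4.378) [heading=255, draw]
FD 10: (-7.4,4.378) -> (-9.989,-5.282) [heading=255, draw]
Final: pos=(-9.989,-5.282), heading=255, 7 segment(s) drawn
Segments drawn: 7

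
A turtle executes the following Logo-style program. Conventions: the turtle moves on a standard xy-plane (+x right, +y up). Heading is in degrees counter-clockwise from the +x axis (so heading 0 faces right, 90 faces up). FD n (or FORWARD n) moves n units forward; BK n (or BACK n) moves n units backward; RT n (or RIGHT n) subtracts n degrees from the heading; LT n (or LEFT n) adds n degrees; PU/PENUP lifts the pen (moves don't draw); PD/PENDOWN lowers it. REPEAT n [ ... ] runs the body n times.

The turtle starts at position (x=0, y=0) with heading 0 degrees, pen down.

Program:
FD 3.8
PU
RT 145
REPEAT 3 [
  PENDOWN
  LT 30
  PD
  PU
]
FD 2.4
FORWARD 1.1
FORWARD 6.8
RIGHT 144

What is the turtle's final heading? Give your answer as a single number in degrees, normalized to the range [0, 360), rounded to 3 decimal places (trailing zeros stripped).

Executing turtle program step by step:
Start: pos=(0,0), heading=0, pen down
FD 3.8: (0,0) -> (3.8,0) [heading=0, draw]
PU: pen up
RT 145: heading 0 -> 215
REPEAT 3 [
  -- iteration 1/3 --
  PD: pen down
  LT 30: heading 215 -> 245
  PD: pen down
  PU: pen up
  -- iteration 2/3 --
  PD: pen down
  LT 30: heading 245 -> 275
  PD: pen down
  PU: pen up
  -- iteration 3/3 --
  PD: pen down
  LT 30: heading 275 -> 305
  PD: pen down
  PU: pen up
]
FD 2.4: (3.8,0) -> (5.177,-1.966) [heading=305, move]
FD 1.1: (5.177,-1.966) -> (5.808,-2.867) [heading=305, move]
FD 6.8: (5.808,-2.867) -> (9.708,-8.437) [heading=305, move]
RT 144: heading 305 -> 161
Final: pos=(9.708,-8.437), heading=161, 1 segment(s) drawn

Answer: 161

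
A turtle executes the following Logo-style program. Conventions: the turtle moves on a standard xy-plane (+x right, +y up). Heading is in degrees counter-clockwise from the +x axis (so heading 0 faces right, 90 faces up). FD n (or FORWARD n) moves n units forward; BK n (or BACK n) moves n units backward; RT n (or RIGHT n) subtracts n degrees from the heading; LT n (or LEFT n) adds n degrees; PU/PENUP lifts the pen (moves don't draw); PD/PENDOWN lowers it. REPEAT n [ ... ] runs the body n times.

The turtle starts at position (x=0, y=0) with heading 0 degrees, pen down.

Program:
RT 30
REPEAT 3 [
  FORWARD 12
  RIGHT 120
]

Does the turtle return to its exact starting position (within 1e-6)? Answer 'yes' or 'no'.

Answer: yes

Derivation:
Executing turtle program step by step:
Start: pos=(0,0), heading=0, pen down
RT 30: heading 0 -> 330
REPEAT 3 [
  -- iteration 1/3 --
  FD 12: (0,0) -> (10.392,-6) [heading=330, draw]
  RT 120: heading 330 -> 210
  -- iteration 2/3 --
  FD 12: (10.392,-6) -> (0,-12) [heading=210, draw]
  RT 120: heading 210 -> 90
  -- iteration 3/3 --
  FD 12: (0,-12) -> (0,0) [heading=90, draw]
  RT 120: heading 90 -> 330
]
Final: pos=(0,0), heading=330, 3 segment(s) drawn

Start position: (0, 0)
Final position: (0, 0)
Distance = 0; < 1e-6 -> CLOSED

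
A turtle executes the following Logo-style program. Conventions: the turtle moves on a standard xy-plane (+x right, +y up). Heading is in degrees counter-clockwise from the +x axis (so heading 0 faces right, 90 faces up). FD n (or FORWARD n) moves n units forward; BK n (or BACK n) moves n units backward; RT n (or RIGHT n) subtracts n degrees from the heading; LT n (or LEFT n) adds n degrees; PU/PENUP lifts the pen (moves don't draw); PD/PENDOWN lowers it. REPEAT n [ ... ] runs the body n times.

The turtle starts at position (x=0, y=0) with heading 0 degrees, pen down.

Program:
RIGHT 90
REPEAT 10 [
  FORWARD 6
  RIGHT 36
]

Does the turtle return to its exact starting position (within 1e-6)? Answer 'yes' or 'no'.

Executing turtle program step by step:
Start: pos=(0,0), heading=0, pen down
RT 90: heading 0 -> 270
REPEAT 10 [
  -- iteration 1/10 --
  FD 6: (0,0) -> (0,-6) [heading=270, draw]
  RT 36: heading 270 -> 234
  -- iteration 2/10 --
  FD 6: (0,-6) -> (-3.527,-10.854) [heading=234, draw]
  RT 36: heading 234 -> 198
  -- iteration 3/10 --
  FD 6: (-3.527,-10.854) -> (-9.233,-12.708) [heading=198, draw]
  RT 36: heading 198 -> 162
  -- iteration 4/10 --
  FD 6: (-9.233,-12.708) -> (-14.939,-10.854) [heading=162, draw]
  RT 36: heading 162 -> 126
  -- iteration 5/10 --
  FD 6: (-14.939,-10.854) -> (-18.466,-6) [heading=126, draw]
  RT 36: heading 126 -> 90
  -- iteration 6/10 --
  FD 6: (-18.466,-6) -> (-18.466,0) [heading=90, draw]
  RT 36: heading 90 -> 54
  -- iteration 7/10 --
  FD 6: (-18.466,0) -> (-14.939,4.854) [heading=54, draw]
  RT 36: heading 54 -> 18
  -- iteration 8/10 --
  FD 6: (-14.939,4.854) -> (-9.233,6.708) [heading=18, draw]
  RT 36: heading 18 -> 342
  -- iteration 9/10 --
  FD 6: (-9.233,6.708) -> (-3.527,4.854) [heading=342, draw]
  RT 36: heading 342 -> 306
  -- iteration 10/10 --
  FD 6: (-3.527,4.854) -> (0,0) [heading=306, draw]
  RT 36: heading 306 -> 270
]
Final: pos=(0,0), heading=270, 10 segment(s) drawn

Start position: (0, 0)
Final position: (0, 0)
Distance = 0; < 1e-6 -> CLOSED

Answer: yes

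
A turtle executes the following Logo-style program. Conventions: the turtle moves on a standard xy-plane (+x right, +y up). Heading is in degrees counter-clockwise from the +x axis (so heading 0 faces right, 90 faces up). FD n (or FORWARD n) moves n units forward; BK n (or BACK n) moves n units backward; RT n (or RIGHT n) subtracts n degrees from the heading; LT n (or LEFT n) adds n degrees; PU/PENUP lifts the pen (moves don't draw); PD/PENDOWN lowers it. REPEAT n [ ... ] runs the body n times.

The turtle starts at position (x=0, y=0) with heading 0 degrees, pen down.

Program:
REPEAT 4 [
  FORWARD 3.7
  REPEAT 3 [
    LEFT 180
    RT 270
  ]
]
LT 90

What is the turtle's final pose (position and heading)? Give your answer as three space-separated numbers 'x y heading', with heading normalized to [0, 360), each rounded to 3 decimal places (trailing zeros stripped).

Answer: 0 0 90

Derivation:
Executing turtle program step by step:
Start: pos=(0,0), heading=0, pen down
REPEAT 4 [
  -- iteration 1/4 --
  FD 3.7: (0,0) -> (3.7,0) [heading=0, draw]
  REPEAT 3 [
    -- iteration 1/3 --
    LT 180: heading 0 -> 180
    RT 270: heading 180 -> 270
    -- iteration 2/3 --
    LT 180: heading 270 -> 90
    RT 270: heading 90 -> 180
    -- iteration 3/3 --
    LT 180: heading 180 -> 0
    RT 270: heading 0 -> 90
  ]
  -- iteration 2/4 --
  FD 3.7: (3.7,0) -> (3.7,3.7) [heading=90, draw]
  REPEAT 3 [
    -- iteration 1/3 --
    LT 180: heading 90 -> 270
    RT 270: heading 270 -> 0
    -- iteration 2/3 --
    LT 180: heading 0 -> 180
    RT 270: heading 180 -> 270
    -- iteration 3/3 --
    LT 180: heading 270 -> 90
    RT 270: heading 90 -> 180
  ]
  -- iteration 3/4 --
  FD 3.7: (3.7,3.7) -> (0,3.7) [heading=180, draw]
  REPEAT 3 [
    -- iteration 1/3 --
    LT 180: heading 180 -> 0
    RT 270: heading 0 -> 90
    -- iteration 2/3 --
    LT 180: heading 90 -> 270
    RT 270: heading 270 -> 0
    -- iteration 3/3 --
    LT 180: heading 0 -> 180
    RT 270: heading 180 -> 270
  ]
  -- iteration 4/4 --
  FD 3.7: (0,3.7) -> (0,0) [heading=270, draw]
  REPEAT 3 [
    -- iteration 1/3 --
    LT 180: heading 270 -> 90
    RT 270: heading 90 -> 180
    -- iteration 2/3 --
    LT 180: heading 180 -> 0
    RT 270: heading 0 -> 90
    -- iteration 3/3 --
    LT 180: heading 90 -> 270
    RT 270: heading 270 -> 0
  ]
]
LT 90: heading 0 -> 90
Final: pos=(0,0), heading=90, 4 segment(s) drawn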